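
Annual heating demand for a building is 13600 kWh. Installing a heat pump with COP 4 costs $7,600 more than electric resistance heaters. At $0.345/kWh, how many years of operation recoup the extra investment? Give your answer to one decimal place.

Resistance: 13600 kWh × $0.345 = $4,692.00/yr
Heat pump: 13600 / 4 = 3400 kWh in → × $0.345 = $1,173.00/yr
Annual savings = $3,519.00
Payback = $7,600 / $3,519.00 = 2.16 years

2.2 years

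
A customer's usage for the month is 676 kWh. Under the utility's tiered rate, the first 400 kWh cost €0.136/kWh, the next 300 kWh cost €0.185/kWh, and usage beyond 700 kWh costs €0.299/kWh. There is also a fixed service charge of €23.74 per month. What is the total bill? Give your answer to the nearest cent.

First 400 kWh × €0.136 = €54.40
Next 276 kWh × €0.185 = €51.06
Remaining tier: 0 kWh (not reached)
Energy charge = €105.46; + service €23.74 = €129.20

€129.20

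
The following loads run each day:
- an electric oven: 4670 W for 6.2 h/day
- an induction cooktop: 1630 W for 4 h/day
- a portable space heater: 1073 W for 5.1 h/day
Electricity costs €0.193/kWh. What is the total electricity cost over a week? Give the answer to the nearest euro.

electric oven: 4670 W × 6.2 h × 7 d = 202,678 Wh = 202.7 kWh
induction cooktop: 1630 W × 4 h × 7 d = 45,640 Wh = 45.64 kWh
portable space heater: 1073 W × 5.1 h × 7 d = 38,306 Wh = 38.31 kWh
Total energy = 202.7 + 45.64 + 38.31 = 286.6 kWh
Cost = 286.6 kWh × €0.193 = €55.32 ≈ €55

€55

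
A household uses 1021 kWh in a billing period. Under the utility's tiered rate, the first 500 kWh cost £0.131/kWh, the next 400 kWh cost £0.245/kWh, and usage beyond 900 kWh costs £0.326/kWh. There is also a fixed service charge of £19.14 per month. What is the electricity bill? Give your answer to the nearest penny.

£222.09

First 500 kWh × £0.131 = £65.50
Next 400 kWh × £0.245 = £98.00
Remaining 121 kWh × £0.326 = £39.45
Energy charge = £202.95; + service £19.14 = £222.09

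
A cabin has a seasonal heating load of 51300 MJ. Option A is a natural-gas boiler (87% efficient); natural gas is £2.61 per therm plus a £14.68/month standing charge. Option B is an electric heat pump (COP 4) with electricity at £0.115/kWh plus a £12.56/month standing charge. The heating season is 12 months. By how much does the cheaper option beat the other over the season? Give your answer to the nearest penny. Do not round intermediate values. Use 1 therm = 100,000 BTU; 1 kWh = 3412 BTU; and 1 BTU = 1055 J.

Heat load = 51300 MJ = 51,300,000,000 J / 1055 = 48,625,592 BTU
Gas: input = 48,625,592 / 0.87 = 55,891,486 BTU = 558.9 therm → 558.9 × £2.61 = £1,458.77; + 12 × £14.68 standing = £1,634.93
Heat pump: 48,625,592 BTU / 3412 = 14,250 kWh heat; / 4 = 3,563 kWh in → × £0.115 = £409.73; + 12 × £12.56 standing = £560.45
Difference = |£1,634.93 − £560.45| = £1,074.48

£1074.48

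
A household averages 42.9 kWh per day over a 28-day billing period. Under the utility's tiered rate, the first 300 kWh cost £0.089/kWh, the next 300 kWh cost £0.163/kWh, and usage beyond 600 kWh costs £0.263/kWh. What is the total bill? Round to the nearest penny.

£233.72

Usage = 42.9 kWh/day × 28 days = 1201.2 kWh
First 300 kWh × £0.089 = £26.70
Next 300 kWh × £0.163 = £48.90
Remaining 601.2 kWh × £0.263 = £158.12
Total = £233.72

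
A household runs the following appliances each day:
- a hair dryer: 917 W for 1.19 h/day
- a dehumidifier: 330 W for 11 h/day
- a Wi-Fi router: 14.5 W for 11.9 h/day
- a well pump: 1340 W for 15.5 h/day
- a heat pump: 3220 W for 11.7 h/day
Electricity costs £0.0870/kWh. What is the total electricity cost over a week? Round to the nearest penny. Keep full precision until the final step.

hair dryer: 917 W × 1.19 h × 7 d = 7,639 Wh = 7.639 kWh
dehumidifier: 330 W × 11 h × 7 d = 25,410 Wh = 25.41 kWh
Wi-Fi router: 14.5 W × 11.9 h × 7 d = 1,208 Wh = 1.208 kWh
well pump: 1340 W × 15.5 h × 7 d = 145,390 Wh = 145.4 kWh
heat pump: 3220 W × 11.7 h × 7 d = 263,718 Wh = 263.7 kWh
Total energy = 7.639 + 25.41 + 1.208 + 145.4 + 263.7 = 443.4 kWh
Cost = 443.4 kWh × £0.0870 = £38.57

£38.57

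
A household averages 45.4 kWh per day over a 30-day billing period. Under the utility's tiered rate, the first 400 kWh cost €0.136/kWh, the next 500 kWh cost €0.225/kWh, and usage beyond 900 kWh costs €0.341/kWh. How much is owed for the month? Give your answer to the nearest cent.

Usage = 45.4 kWh/day × 30 days = 1362 kWh
First 400 kWh × €0.136 = €54.40
Next 500 kWh × €0.225 = €112.50
Remaining 462 kWh × €0.341 = €157.54
Total = €324.44

€324.44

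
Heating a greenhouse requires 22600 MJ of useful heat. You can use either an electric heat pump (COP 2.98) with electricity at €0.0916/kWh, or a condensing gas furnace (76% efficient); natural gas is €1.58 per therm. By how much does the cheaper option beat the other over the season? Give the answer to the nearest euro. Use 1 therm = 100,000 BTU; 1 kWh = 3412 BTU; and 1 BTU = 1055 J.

Heat load = 22600 MJ = 22,600,000,000 J / 1055 = 21,421,801 BTU
Gas: input = 21,421,801 / 0.76 = 28,186,580 BTU = 281.9 therm → 281.9 × €1.58 = €445.35
Heat pump: 21,421,801 BTU / 3412 = 6,278 kWh heat; / 2.98 = 2,107 kWh in → × €0.0916 = €192.99
Difference = |€445.35 − €192.99| = €252.36 ≈ €252

€252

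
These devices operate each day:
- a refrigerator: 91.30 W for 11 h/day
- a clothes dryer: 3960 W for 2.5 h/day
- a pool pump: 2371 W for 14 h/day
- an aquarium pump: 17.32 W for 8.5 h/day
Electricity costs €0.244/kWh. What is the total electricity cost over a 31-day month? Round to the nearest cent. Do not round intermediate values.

refrigerator: 91.30 W × 11 h × 31 d = 31,133 Wh = 31.13 kWh
clothes dryer: 3960 W × 2.5 h × 31 d = 306,900 Wh = 306.9 kWh
pool pump: 2371 W × 14 h × 31 d = 1,029,014 Wh = 1,029 kWh
aquarium pump: 17.32 W × 8.5 h × 31 d = 4,564 Wh = 4.564 kWh
Total energy = 31.13 + 306.9 + 1,029 + 4.564 = 1,372 kWh
Cost = 1,372 kWh × €0.244 = €334.67

€334.67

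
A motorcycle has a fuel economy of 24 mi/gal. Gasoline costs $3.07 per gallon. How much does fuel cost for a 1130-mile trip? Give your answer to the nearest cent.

Fuel = 1130 mi / 24 mpg = 47.08 gal
Cost = 47.08 gal × $3.07/gal = $144.55

$144.55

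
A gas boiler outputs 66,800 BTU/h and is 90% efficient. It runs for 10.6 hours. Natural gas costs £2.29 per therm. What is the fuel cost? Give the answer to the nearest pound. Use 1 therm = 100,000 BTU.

£18

Heat delivered = 66,800 BTU/h × 10.6 h = 708,080 BTU
Gas input = 708,080 / 0.90 = 786,756 BTU
= 786,756 / 100,000 = 7.868 therm
Cost = 7.868 × £2.29/therm = £18.02 ≈ £18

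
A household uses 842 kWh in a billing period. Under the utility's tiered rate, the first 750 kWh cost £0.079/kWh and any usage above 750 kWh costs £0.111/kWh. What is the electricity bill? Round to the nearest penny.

£69.46

First 750 kWh × £0.079 = £59.25
Remaining 92 kWh × £0.111 = £10.21
Total = £69.46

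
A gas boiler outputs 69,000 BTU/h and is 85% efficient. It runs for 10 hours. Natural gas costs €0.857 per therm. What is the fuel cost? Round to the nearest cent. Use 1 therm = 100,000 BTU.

€6.96

Heat delivered = 69,000 BTU/h × 10 h = 690,000 BTU
Gas input = 690,000 / 0.85 = 811,765 BTU
= 811,765 / 100,000 = 8.118 therm
Cost = 8.118 × €0.857/therm = €6.96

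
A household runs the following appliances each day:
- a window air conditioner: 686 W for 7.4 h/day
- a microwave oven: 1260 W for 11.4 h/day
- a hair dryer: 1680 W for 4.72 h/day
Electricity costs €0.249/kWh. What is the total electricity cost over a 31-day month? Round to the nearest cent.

window air conditioner: 686 W × 7.4 h × 31 d = 157,368 Wh = 157.4 kWh
microwave oven: 1260 W × 11.4 h × 31 d = 445,284 Wh = 445.3 kWh
hair dryer: 1680 W × 4.72 h × 31 d = 245,818 Wh = 245.8 kWh
Total energy = 157.4 + 445.3 + 245.8 = 848.5 kWh
Cost = 848.5 kWh × €0.249 = €211.27

€211.27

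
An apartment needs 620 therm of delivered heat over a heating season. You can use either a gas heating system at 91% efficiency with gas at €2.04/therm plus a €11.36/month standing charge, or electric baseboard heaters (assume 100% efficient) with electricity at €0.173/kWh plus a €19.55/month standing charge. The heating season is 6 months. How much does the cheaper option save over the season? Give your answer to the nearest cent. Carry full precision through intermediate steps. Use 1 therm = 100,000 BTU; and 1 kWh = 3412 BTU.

Heat load = 620 therm × 100,000 = 62,000,000 BTU
Gas: input = 62,000,000 / 0.91 = 68,131,868 BTU = 681.3 therm → 681.3 × €2.04 = €1,389.89; + 6 × €11.36 standing = €1,458.05
Electric: 62,000,000 BTU / 3412 = 18,170 kWh → × €0.173 = €3,143.61; + 6 × €19.55 standing = €3,260.91
Difference = |€1,458.05 − €3,260.91| = €1,802.86

€1802.86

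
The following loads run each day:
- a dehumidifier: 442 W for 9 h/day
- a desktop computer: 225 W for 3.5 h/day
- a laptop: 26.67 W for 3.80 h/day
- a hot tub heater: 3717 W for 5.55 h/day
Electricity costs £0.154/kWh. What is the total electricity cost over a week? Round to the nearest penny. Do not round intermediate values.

£27.48

dehumidifier: 442 W × 9 h × 7 d = 27,846 Wh = 27.85 kWh
desktop computer: 225 W × 3.5 h × 7 d = 5,512 Wh = 5.513 kWh
laptop: 26.67 W × 3.80 h × 7 d = 709 Wh = 0.7094 kWh
hot tub heater: 3717 W × 5.55 h × 7 d = 144,405 Wh = 144.4 kWh
Total energy = 27.85 + 5.513 + 0.7094 + 144.4 = 178.5 kWh
Cost = 178.5 kWh × £0.154 = £27.48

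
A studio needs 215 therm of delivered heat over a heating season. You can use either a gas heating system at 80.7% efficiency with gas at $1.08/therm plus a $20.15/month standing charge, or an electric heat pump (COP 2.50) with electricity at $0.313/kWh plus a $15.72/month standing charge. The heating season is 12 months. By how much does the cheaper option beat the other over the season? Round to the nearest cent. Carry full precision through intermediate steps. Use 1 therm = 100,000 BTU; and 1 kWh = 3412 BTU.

Heat load = 215 therm × 100,000 = 21,500,000 BTU
Gas: input = 21,500,000 / 0.807 = 26,641,884 BTU = 266.4 therm → 266.4 × $1.08 = $287.73; + 12 × $20.15 standing = $529.53
Heat pump: 21,500,000 BTU / 3412 = 6,301 kWh heat; / 2.50 = 2,521 kWh in → × $0.313 = $788.92; + 12 × $15.72 standing = $977.56
Difference = |$529.53 − $977.56| = $448.03

$448.03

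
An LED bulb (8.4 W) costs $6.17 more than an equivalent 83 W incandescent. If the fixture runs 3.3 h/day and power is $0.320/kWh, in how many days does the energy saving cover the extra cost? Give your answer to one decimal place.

78.3 days

Power saved = 83 − 8.4 = 74.6 W
Daily energy saved = 74.6 W × 3.3 h = 246.2 Wh = 0.24618 kWh
Daily savings = 0.24618 × $0.320 = $0.0788
Payback = $6.17 / $0.0788 per day = 78.32 days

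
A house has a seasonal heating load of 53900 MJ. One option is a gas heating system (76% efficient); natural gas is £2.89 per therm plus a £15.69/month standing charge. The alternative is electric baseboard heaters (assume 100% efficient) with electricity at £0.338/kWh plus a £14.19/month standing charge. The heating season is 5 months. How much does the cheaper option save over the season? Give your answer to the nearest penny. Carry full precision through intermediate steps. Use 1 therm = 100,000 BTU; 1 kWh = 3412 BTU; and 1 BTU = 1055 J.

£3110.82

Heat load = 53900 MJ = 53,900,000,000 J / 1055 = 51,090,047 BTU
Gas: input = 51,090,047 / 0.76 = 67,223,747 BTU = 672.2 therm → 672.2 × £2.89 = £1,942.77; + 5 × £15.69 standing = £2,021.22
Electric: 51,090,047 BTU / 3412 = 14,970 kWh → × £0.338 = £5,061.09; + 5 × £14.19 standing = £5,132.04
Difference = |£2,021.22 − £5,132.04| = £3,110.82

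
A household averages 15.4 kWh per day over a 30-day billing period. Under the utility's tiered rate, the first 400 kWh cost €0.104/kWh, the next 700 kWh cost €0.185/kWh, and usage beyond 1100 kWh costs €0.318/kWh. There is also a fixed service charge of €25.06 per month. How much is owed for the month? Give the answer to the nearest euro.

€78

Usage = 15.4 kWh/day × 30 days = 462 kWh
First 400 kWh × €0.104 = €41.60
Next 62 kWh × €0.185 = €11.47
Remaining tier: 0 kWh (not reached)
Energy charge = €53.07; + service €25.06 = €78.13 ≈ €78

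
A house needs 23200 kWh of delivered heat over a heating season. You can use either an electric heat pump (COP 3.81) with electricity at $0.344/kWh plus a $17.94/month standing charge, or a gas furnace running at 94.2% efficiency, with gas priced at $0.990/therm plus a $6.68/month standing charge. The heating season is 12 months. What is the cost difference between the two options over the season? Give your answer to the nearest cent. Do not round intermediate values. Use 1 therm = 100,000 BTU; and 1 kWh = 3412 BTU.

Heat load = 23200 kWh × 3412 = 79,158,400 BTU
Gas: input = 79,158,400 / 0.942 = 84,032,272 BTU = 840.3 therm → 840.3 × $0.990 = $831.92; + 12 × $6.68 standing = $912.08
Heat pump: 79,158,400 BTU / 3412 = 23,200 kWh heat; / 3.81 = 6,089 kWh in → × $0.344 = $2,094.70; + 12 × $17.94 standing = $2,309.98
Difference = |$912.08 − $2,309.98| = $1,397.90

$1397.90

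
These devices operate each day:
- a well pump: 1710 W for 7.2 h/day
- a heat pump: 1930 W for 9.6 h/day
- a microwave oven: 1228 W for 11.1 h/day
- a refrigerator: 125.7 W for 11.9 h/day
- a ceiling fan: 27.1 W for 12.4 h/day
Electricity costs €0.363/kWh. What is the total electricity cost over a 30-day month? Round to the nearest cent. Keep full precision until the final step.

well pump: 1710 W × 7.2 h × 30 d = 369,360 Wh = 369.4 kWh
heat pump: 1930 W × 9.6 h × 30 d = 555,840 Wh = 555.8 kWh
microwave oven: 1228 W × 11.1 h × 30 d = 408,924 Wh = 408.9 kWh
refrigerator: 125.7 W × 11.9 h × 30 d = 44,875 Wh = 44.87 kWh
ceiling fan: 27.1 W × 12.4 h × 30 d = 10,081 Wh = 10.08 kWh
Total energy = 369.4 + 555.8 + 408.9 + 44.87 + 10.08 = 1,389 kWh
Cost = 1,389 kWh × €0.363 = €504.24

€504.24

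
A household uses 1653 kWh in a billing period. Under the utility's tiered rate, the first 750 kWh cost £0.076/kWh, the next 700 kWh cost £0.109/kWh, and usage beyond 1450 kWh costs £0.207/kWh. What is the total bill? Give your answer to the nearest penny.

£175.32

First 750 kWh × £0.076 = £57.00
Next 700 kWh × £0.109 = £76.30
Remaining 203 kWh × £0.207 = £42.02
Total = £175.32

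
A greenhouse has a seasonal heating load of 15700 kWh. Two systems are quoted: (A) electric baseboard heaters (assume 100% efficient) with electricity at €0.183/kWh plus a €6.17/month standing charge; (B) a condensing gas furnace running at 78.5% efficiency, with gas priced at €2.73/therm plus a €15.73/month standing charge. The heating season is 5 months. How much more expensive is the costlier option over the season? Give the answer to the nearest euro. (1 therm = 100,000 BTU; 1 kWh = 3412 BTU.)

Heat load = 15700 kWh × 3412 = 53,568,400 BTU
Gas: input = 53,568,400 / 0.785 = 68,240,000 BTU = 682.4 therm → 682.4 × €2.73 = €1,862.95; + 5 × €15.73 standing = €1,941.60
Electric: 53,568,400 BTU / 3412 = 15,700 kWh → × €0.183 = €2,873.10; + 5 × €6.17 standing = €2,903.95
Difference = |€1,941.60 − €2,903.95| = €962.35 ≈ €962

€962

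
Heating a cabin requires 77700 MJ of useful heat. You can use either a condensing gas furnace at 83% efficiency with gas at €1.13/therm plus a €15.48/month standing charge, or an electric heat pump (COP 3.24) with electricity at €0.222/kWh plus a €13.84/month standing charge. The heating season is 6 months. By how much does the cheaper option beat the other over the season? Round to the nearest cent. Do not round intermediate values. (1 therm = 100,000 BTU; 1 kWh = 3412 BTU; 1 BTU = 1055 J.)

€466.46

Heat load = 77700 MJ = 77,700,000,000 J / 1055 = 73,649,289 BTU
Gas: input = 73,649,289 / 0.83 = 88,734,083 BTU = 887.3 therm → 887.3 × €1.13 = €1,002.70; + 6 × €15.48 standing = €1,095.58
Heat pump: 73,649,289 BTU / 3412 = 21,590 kWh heat; / 3.24 = 6,662 kWh in → × €0.222 = €1,479.00; + 6 × €13.84 standing = €1,562.04
Difference = |€1,095.58 − €1,562.04| = €466.46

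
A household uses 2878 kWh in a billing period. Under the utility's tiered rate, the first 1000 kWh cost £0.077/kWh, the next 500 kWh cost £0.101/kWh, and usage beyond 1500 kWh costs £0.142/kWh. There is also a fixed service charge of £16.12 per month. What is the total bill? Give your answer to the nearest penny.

First 1000 kWh × £0.077 = £77.00
Next 500 kWh × £0.101 = £50.50
Remaining 1378 kWh × £0.142 = £195.68
Energy charge = £323.18; + service £16.12 = £339.30

£339.30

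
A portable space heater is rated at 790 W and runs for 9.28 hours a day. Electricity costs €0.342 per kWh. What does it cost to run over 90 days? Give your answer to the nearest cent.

€225.65

Energy = 790 W × 9.28 h/day × 90 days = 659,808 Wh = 659.8 kWh
Cost = 659.8 kWh × €0.342/kWh = €225.65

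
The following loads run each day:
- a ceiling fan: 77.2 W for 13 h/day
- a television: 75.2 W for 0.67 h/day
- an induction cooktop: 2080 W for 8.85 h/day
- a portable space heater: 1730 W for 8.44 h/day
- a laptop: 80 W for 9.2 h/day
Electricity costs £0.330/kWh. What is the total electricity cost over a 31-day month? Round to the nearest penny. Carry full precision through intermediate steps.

£356.00

ceiling fan: 77.2 W × 13 h × 31 d = 31,112 Wh = 31.11 kWh
television: 75.2 W × 0.67 h × 31 d = 1,562 Wh = 1.562 kWh
induction cooktop: 2080 W × 8.85 h × 31 d = 570,648 Wh = 570.6 kWh
portable space heater: 1730 W × 8.44 h × 31 d = 452,637 Wh = 452.6 kWh
laptop: 80 W × 9.2 h × 31 d = 22,816 Wh = 22.82 kWh
Total energy = 31.11 + 1.562 + 570.6 + 452.6 + 22.82 = 1,079 kWh
Cost = 1,079 kWh × £0.330 = £356.00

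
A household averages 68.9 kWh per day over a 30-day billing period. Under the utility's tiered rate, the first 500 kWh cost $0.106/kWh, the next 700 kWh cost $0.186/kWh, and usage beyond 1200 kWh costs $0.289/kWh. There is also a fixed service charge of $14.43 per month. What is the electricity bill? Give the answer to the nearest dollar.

Usage = 68.9 kWh/day × 30 days = 2067 kWh
First 500 kWh × $0.106 = $53.00
Next 700 kWh × $0.186 = $130.20
Remaining 867 kWh × $0.289 = $250.56
Energy charge = $433.76; + service $14.43 = $448.19 ≈ $448

$448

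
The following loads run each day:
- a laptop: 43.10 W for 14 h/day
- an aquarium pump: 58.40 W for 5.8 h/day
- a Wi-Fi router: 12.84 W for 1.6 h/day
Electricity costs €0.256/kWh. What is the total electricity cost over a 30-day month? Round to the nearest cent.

laptop: 43.10 W × 14 h × 30 d = 18,102 Wh = 18.1 kWh
aquarium pump: 58.40 W × 5.8 h × 30 d = 10,162 Wh = 10.16 kWh
Wi-Fi router: 12.84 W × 1.6 h × 30 d = 616 Wh = 0.6163 kWh
Total energy = 18.1 + 10.16 + 0.6163 = 28.88 kWh
Cost = 28.88 kWh × €0.256 = €7.39

€7.39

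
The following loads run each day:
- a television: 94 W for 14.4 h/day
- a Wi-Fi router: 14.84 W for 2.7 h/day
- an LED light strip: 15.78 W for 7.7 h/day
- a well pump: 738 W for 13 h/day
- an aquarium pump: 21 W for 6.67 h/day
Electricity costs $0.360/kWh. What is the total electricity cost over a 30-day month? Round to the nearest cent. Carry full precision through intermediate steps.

television: 94 W × 14.4 h × 30 d = 40,608 Wh = 40.61 kWh
Wi-Fi router: 14.84 W × 2.7 h × 30 d = 1,202 Wh = 1.202 kWh
LED light strip: 15.78 W × 7.7 h × 30 d = 3,645 Wh = 3.645 kWh
well pump: 738 W × 13 h × 30 d = 287,820 Wh = 287.8 kWh
aquarium pump: 21 W × 6.67 h × 30 d = 4,202 Wh = 4.202 kWh
Total energy = 40.61 + 1.202 + 3.645 + 287.8 + 4.202 = 337.5 kWh
Cost = 337.5 kWh × $0.360 = $121.49

$121.49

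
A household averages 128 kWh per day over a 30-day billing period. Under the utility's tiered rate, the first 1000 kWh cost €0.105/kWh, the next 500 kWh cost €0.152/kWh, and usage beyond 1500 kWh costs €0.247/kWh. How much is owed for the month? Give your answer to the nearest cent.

€758.98

Usage = 128 kWh/day × 30 days = 3840 kWh
First 1000 kWh × €0.105 = €105.00
Next 500 kWh × €0.152 = €76.00
Remaining 2340 kWh × €0.247 = €577.98
Total = €758.98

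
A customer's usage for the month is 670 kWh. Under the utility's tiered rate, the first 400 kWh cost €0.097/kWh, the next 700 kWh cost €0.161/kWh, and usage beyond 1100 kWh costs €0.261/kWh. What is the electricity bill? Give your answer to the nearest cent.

First 400 kWh × €0.097 = €38.80
Next 270 kWh × €0.161 = €43.47
Remaining tier: 0 kWh (not reached)
Total = €82.27

€82.27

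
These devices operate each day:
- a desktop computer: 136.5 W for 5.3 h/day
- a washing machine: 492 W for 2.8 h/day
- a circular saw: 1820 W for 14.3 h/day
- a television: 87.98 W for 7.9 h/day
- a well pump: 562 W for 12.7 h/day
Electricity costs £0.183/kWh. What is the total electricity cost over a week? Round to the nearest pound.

£46

desktop computer: 136.5 W × 5.3 h × 7 d = 5,064 Wh = 5.064 kWh
washing machine: 492 W × 2.8 h × 7 d = 9,643 Wh = 9.643 kWh
circular saw: 1820 W × 14.3 h × 7 d = 182,182 Wh = 182.2 kWh
television: 87.98 W × 7.9 h × 7 d = 4,865 Wh = 4.865 kWh
well pump: 562 W × 12.7 h × 7 d = 49,962 Wh = 49.96 kWh
Total energy = 5.064 + 9.643 + 182.2 + 4.865 + 49.96 = 251.7 kWh
Cost = 251.7 kWh × £0.183 = £46.06 ≈ £46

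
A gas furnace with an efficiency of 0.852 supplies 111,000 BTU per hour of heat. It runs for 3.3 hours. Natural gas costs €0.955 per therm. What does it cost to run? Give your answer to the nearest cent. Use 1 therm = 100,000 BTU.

€4.11

Heat delivered = 111,000 BTU/h × 3.3 h = 366,300 BTU
Gas input = 366,300 / 0.852 = 429,930 BTU
= 429,930 / 100,000 = 4.299 therm
Cost = 4.299 × €0.955/therm = €4.11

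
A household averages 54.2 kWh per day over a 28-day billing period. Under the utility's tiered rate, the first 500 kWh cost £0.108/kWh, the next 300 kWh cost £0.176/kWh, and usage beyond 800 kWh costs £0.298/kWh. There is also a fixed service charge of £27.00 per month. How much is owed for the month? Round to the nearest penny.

Usage = 54.2 kWh/day × 28 days = 1517.6 kWh
First 500 kWh × £0.108 = £54.00
Next 300 kWh × £0.176 = £52.80
Remaining 717.6 kWh × £0.298 = £213.84
Energy charge = £320.64; + service £27.00 = £347.64

£347.64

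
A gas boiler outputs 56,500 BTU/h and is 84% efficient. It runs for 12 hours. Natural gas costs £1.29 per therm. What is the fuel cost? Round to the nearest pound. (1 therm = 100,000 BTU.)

£10

Heat delivered = 56,500 BTU/h × 12 h = 678,000 BTU
Gas input = 678,000 / 0.84 = 807,143 BTU
= 807,143 / 100,000 = 8.071 therm
Cost = 8.071 × £1.29/therm = £10.41 ≈ £10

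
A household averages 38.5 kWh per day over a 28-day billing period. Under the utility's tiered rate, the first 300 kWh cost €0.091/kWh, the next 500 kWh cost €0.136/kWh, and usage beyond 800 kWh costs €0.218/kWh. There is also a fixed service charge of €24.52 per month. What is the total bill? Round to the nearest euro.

Usage = 38.5 kWh/day × 28 days = 1078 kWh
First 300 kWh × €0.091 = €27.30
Next 500 kWh × €0.136 = €68.00
Remaining 278 kWh × €0.218 = €60.60
Energy charge = €155.90; + service €24.52 = €180.42 ≈ €180

€180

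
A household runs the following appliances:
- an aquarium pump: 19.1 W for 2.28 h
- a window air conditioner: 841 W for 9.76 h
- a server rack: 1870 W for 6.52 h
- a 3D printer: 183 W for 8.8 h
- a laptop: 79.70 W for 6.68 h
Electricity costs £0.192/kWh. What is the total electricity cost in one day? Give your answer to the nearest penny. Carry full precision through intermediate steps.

£4.34

aquarium pump: 19.1 W × 2.28 h = 44 Wh = 0.04355 kWh
window air conditioner: 841 W × 9.76 h = 8,208 Wh = 8.208 kWh
server rack: 1870 W × 6.52 h = 12,192 Wh = 12.19 kWh
3D printer: 183 W × 8.8 h = 1,610 Wh = 1.61 kWh
laptop: 79.70 W × 6.68 h = 532 Wh = 0.5324 kWh
Total energy = 0.04355 + 8.208 + 12.19 + 1.61 + 0.5324 = 22.59 kWh
Cost = 22.59 kWh × £0.192 = £4.34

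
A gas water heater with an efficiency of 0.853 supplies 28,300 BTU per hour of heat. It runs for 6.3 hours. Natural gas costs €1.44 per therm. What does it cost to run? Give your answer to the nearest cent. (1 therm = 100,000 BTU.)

Heat delivered = 28,300 BTU/h × 6.3 h = 178,290 BTU
Gas input = 178,290 / 0.853 = 209,015 BTU
= 209,015 / 100,000 = 2.09 therm
Cost = 2.09 × €1.44/therm = €3.01

€3.01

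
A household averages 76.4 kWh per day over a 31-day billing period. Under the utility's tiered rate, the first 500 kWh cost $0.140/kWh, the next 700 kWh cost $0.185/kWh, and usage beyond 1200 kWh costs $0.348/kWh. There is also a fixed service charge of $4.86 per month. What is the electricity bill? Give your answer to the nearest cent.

Usage = 76.4 kWh/day × 31 days = 2368.4 kWh
First 500 kWh × $0.140 = $70.00
Next 700 kWh × $0.185 = $129.50
Remaining 1168.4 kWh × $0.348 = $406.60
Energy charge = $606.10; + service $4.86 = $610.96

$610.96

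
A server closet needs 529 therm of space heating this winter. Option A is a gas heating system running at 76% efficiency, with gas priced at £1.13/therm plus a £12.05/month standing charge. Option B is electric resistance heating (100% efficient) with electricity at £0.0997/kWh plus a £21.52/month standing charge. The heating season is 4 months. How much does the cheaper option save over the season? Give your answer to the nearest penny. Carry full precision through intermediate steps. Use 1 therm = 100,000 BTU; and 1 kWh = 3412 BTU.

Heat load = 529 therm × 100,000 = 52,900,000 BTU
Gas: input = 52,900,000 / 0.76 = 69,605,263 BTU = 696.1 therm → 696.1 × £1.13 = £786.54; + 4 × £12.05 standing = £834.74
Electric: 52,900,000 BTU / 3412 = 15,500 kWh → × £0.0997 = £1,545.76; + 4 × £21.52 standing = £1,631.84
Difference = |£834.74 − £1,631.84| = £797.10

£797.10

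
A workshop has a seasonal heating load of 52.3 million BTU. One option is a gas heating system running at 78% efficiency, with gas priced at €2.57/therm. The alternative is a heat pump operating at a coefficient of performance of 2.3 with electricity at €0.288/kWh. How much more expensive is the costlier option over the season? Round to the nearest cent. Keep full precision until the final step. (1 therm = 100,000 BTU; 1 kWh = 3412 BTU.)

€196.15

Heat load = 52.3 × 10⁶ BTU = 52,300,000 BTU
Gas: input = 52,300,000 / 0.78 = 67,051,282 BTU = 670.5 therm → 670.5 × €2.57 = €1,723.22
Heat pump: 52,300,000 BTU / 3412 = 15,330 kWh heat; / 2.3 = 6,664 kWh in → × €0.288 = €1,919.36
Difference = |€1,723.22 − €1,919.36| = €196.15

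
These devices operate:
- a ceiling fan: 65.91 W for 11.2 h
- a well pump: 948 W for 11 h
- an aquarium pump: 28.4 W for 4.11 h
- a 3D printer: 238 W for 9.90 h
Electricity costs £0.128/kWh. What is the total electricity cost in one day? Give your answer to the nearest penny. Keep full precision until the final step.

£1.75

ceiling fan: 65.91 W × 11.2 h = 738 Wh = 0.7382 kWh
well pump: 948 W × 11 h = 10,428 Wh = 10.43 kWh
aquarium pump: 28.4 W × 4.11 h = 117 Wh = 0.1167 kWh
3D printer: 238 W × 9.90 h = 2,356 Wh = 2.356 kWh
Total energy = 0.7382 + 10.43 + 0.1167 + 2.356 = 13.64 kWh
Cost = 13.64 kWh × £0.128 = £1.75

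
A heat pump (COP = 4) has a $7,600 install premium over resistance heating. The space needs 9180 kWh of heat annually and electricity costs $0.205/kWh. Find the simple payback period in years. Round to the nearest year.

Resistance: 9180 kWh × $0.205 = $1,881.90/yr
Heat pump: 9180 / 4 = 2295 kWh in → × $0.205 = $470.47/yr
Annual savings = $1,411.42
Payback = $7,600 / $1,411.42 = 5.38 years

5 years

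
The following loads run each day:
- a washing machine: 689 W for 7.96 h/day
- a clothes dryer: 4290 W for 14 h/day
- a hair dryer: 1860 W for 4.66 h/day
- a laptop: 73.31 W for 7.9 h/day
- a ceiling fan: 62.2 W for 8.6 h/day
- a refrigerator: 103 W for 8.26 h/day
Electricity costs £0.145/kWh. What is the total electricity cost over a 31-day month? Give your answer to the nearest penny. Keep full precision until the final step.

£342.42

washing machine: 689 W × 7.96 h × 31 d = 170,018 Wh = 170 kWh
clothes dryer: 4290 W × 14 h × 31 d = 1,861,860 Wh = 1,862 kWh
hair dryer: 1860 W × 4.66 h × 31 d = 268,696 Wh = 268.7 kWh
laptop: 73.31 W × 7.9 h × 31 d = 17,954 Wh = 17.95 kWh
ceiling fan: 62.2 W × 8.6 h × 31 d = 16,583 Wh = 16.58 kWh
refrigerator: 103 W × 8.26 h × 31 d = 26,374 Wh = 26.37 kWh
Total energy = 170 + 1,862 + 268.7 + 17.95 + 16.58 + 26.37 = 2,361 kWh
Cost = 2,361 kWh × £0.145 = £342.42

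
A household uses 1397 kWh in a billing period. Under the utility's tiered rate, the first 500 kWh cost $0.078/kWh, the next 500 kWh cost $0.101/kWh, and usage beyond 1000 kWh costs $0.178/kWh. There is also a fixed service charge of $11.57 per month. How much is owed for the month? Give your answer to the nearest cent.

$171.74

First 500 kWh × $0.078 = $39.00
Next 500 kWh × $0.101 = $50.50
Remaining 397 kWh × $0.178 = $70.67
Energy charge = $160.17; + service $11.57 = $171.74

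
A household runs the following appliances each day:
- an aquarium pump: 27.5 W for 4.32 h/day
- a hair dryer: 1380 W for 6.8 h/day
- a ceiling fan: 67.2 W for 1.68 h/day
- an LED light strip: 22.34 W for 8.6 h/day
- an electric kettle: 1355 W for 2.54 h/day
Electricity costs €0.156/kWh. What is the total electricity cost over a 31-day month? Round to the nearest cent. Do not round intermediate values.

€64.07

aquarium pump: 27.5 W × 4.32 h × 31 d = 3,683 Wh = 3.683 kWh
hair dryer: 1380 W × 6.8 h × 31 d = 290,904 Wh = 290.9 kWh
ceiling fan: 67.2 W × 1.68 h × 31 d = 3,500 Wh = 3.5 kWh
LED light strip: 22.34 W × 8.6 h × 31 d = 5,956 Wh = 5.956 kWh
electric kettle: 1355 W × 2.54 h × 31 d = 106,693 Wh = 106.7 kWh
Total energy = 3.683 + 290.9 + 3.5 + 5.956 + 106.7 = 410.7 kWh
Cost = 410.7 kWh × €0.156 = €64.07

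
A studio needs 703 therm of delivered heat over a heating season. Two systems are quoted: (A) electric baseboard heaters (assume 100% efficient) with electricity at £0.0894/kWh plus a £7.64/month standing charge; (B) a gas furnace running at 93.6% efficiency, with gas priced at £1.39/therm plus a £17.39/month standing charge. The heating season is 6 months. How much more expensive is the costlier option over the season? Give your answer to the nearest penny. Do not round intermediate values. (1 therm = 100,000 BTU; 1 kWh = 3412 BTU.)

£739.49

Heat load = 703 therm × 100,000 = 70,300,000 BTU
Gas: input = 70,300,000 / 0.936 = 75,106,838 BTU = 751.1 therm → 751.1 × £1.39 = £1,043.99; + 6 × £17.39 standing = £1,148.33
Electric: 70,300,000 BTU / 3412 = 20,600 kWh → × £0.0894 = £1,841.98; + 6 × £7.64 standing = £1,887.82
Difference = |£1,148.33 − £1,887.82| = £739.49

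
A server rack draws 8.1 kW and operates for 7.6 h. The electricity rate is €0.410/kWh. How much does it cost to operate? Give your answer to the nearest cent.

Energy = 8100 W × 7.6 h = 61,560 Wh = 61.56 kWh
Cost = 61.56 kWh × €0.410/kWh = €25.24

€25.24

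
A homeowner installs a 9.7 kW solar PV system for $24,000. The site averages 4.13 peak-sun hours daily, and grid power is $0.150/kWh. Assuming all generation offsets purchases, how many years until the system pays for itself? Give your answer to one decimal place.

10.9 years

Daily generation = 9.7 kW × 4.13 h = 40.06 kWh
Annual generation = 40.06 × 365 = 14622 kWh
Annual savings = 14622 × $0.150 = $2,193.34
Payback = $24,000 / $2,193.34 = 10.9 years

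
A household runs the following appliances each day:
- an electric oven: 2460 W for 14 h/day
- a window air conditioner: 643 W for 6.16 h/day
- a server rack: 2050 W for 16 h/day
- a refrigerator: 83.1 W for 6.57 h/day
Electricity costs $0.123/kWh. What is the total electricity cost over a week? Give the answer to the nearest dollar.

electric oven: 2460 W × 14 h × 7 d = 241,080 Wh = 241.1 kWh
window air conditioner: 643 W × 6.16 h × 7 d = 27,726 Wh = 27.73 kWh
server rack: 2050 W × 16 h × 7 d = 229,600 Wh = 229.6 kWh
refrigerator: 83.1 W × 6.57 h × 7 d = 3,822 Wh = 3.822 kWh
Total energy = 241.1 + 27.73 + 229.6 + 3.822 = 502.2 kWh
Cost = 502.2 kWh × $0.123 = $61.77 ≈ $62

$62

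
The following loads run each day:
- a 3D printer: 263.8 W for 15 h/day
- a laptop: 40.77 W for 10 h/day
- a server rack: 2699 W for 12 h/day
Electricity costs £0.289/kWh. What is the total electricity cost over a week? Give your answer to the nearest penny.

£74.35

3D printer: 263.8 W × 15 h × 7 d = 27,699 Wh = 27.7 kWh
laptop: 40.77 W × 10 h × 7 d = 2,854 Wh = 2.854 kWh
server rack: 2699 W × 12 h × 7 d = 226,716 Wh = 226.7 kWh
Total energy = 27.7 + 2.854 + 226.7 = 257.3 kWh
Cost = 257.3 kWh × £0.289 = £74.35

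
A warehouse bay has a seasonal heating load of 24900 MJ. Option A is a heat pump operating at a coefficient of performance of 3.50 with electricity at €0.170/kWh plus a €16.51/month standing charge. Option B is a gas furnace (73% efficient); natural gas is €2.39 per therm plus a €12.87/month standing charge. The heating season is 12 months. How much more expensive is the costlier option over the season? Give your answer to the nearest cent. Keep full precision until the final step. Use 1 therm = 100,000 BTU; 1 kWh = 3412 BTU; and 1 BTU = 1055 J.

Heat load = 24900 MJ = 24,900,000,000 J / 1055 = 23,601,896 BTU
Gas: input = 23,601,896 / 0.73 = 32,331,364 BTU = 323.3 therm → 323.3 × €2.39 = €772.72; + 12 × €12.87 standing = €927.16
Heat pump: 23,601,896 BTU / 3412 = 6,917 kWh heat; / 3.50 = 1,976 kWh in → × €0.170 = €335.98; + 12 × €16.51 standing = €534.10
Difference = |€927.16 − €534.10| = €393.06

€393.06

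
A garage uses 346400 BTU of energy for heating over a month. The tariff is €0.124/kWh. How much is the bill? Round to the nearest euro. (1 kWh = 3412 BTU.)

€13

346400 BTU × (0.00029308 kWh/BTU) = 101.5 kWh
Cost = 101.5 kWh × €0.124/kWh = €12.59 ≈ €13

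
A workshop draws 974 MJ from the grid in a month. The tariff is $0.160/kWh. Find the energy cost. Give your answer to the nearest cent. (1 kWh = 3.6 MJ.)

$43.29

974 MJ × (0.27778 kWh/MJ) = 270.6 kWh
Cost = 270.6 kWh × $0.160/kWh = $43.29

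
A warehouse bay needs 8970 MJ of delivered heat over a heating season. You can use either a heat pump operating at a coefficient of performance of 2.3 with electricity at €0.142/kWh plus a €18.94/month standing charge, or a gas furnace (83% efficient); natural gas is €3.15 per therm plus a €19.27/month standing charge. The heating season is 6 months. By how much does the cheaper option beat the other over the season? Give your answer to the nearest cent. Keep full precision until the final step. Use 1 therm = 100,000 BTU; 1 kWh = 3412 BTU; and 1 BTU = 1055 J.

Heat load = 8970 MJ = 8,970,000,000 J / 1055 = 8,502,370 BTU
Gas: input = 8,502,370 / 0.83 = 10,243,819 BTU = 102.4 therm → 102.4 × €3.15 = €322.68; + 6 × €19.27 standing = €438.30
Heat pump: 8,502,370 BTU / 3412 = 2,492 kWh heat; / 2.3 = 1,083 kWh in → × €0.142 = €153.85; + 6 × €18.94 standing = €267.49
Difference = |€438.30 − €267.49| = €170.81

€170.81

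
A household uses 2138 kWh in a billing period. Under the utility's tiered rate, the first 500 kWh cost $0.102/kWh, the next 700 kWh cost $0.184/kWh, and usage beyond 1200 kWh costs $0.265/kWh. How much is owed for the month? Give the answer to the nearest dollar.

First 500 kWh × $0.102 = $51.00
Next 700 kWh × $0.184 = $128.80
Remaining 938 kWh × $0.265 = $248.57
Total = $428.37 ≈ $428

$428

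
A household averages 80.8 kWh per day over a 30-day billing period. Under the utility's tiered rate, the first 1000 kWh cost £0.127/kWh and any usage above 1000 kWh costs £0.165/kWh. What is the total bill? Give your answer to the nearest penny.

£361.96

Usage = 80.8 kWh/day × 30 days = 2424 kWh
First 1000 kWh × £0.127 = £127.00
Remaining 1424 kWh × £0.165 = £234.96
Total = £361.96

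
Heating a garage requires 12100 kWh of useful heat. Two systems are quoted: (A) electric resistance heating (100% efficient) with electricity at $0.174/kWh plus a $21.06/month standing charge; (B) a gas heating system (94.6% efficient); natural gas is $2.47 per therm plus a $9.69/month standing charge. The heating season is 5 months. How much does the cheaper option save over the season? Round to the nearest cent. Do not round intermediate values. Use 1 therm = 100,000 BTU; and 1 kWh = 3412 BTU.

$1084.30

Heat load = 12100 kWh × 3412 = 41,285,200 BTU
Gas: input = 41,285,200 / 0.946 = 43,641,860 BTU = 436.4 therm → 436.4 × $2.47 = $1,077.95; + 5 × $9.69 standing = $1,126.40
Electric: 41,285,200 BTU / 3412 = 12,100 kWh → × $0.174 = $2,105.40; + 5 × $21.06 standing = $2,210.70
Difference = |$1,126.40 − $2,210.70| = $1,084.30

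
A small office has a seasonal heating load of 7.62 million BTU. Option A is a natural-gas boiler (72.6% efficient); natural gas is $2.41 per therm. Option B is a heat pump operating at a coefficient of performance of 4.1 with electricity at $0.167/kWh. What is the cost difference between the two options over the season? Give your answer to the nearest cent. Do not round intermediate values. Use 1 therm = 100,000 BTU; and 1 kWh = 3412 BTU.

$161.98

Heat load = 7.62 × 10⁶ BTU = 7,620,000 BTU
Gas: input = 7,620,000 / 0.726 = 10,495,868 BTU = 105 therm → 105 × $2.41 = $252.95
Heat pump: 7,620,000 BTU / 3412 = 2,233 kWh heat; / 4.1 = 544.7 kWh in → × $0.167 = $90.97
Difference = |$252.95 − $90.97| = $161.98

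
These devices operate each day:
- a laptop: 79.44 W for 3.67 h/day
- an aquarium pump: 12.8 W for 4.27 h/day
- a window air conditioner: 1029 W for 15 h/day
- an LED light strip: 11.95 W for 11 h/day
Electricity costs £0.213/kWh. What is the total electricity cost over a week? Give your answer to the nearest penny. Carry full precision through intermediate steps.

laptop: 79.44 W × 3.67 h × 7 d = 2,041 Wh = 2.041 kWh
aquarium pump: 12.8 W × 4.27 h × 7 d = 383 Wh = 0.3826 kWh
window air conditioner: 1029 W × 15 h × 7 d = 108,045 Wh = 108 kWh
LED light strip: 11.95 W × 11 h × 7 d = 920 Wh = 0.9201 kWh
Total energy = 2.041 + 0.3826 + 108 + 0.9201 = 111.4 kWh
Cost = 111.4 kWh × £0.213 = £23.73

£23.73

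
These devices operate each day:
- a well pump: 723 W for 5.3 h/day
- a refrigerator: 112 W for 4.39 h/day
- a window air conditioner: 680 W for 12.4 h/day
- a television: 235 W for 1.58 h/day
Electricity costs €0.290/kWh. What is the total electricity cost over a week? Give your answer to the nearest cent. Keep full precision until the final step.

well pump: 723 W × 5.3 h × 7 d = 26,823 Wh = 26.82 kWh
refrigerator: 112 W × 4.39 h × 7 d = 3,442 Wh = 3.442 kWh
window air conditioner: 680 W × 12.4 h × 7 d = 59,024 Wh = 59.02 kWh
television: 235 W × 1.58 h × 7 d = 2,599 Wh = 2.599 kWh
Total energy = 26.82 + 3.442 + 59.02 + 2.599 = 91.89 kWh
Cost = 91.89 kWh × €0.290 = €26.65

€26.65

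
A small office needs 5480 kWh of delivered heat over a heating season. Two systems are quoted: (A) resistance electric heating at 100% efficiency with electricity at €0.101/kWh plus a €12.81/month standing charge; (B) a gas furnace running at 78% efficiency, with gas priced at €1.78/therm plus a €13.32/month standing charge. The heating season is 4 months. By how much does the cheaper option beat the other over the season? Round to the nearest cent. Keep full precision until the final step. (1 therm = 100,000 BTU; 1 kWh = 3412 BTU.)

Heat load = 5480 kWh × 3412 = 18,697,760 BTU
Gas: input = 18,697,760 / 0.78 = 23,971,487 BTU = 239.7 therm → 239.7 × €1.78 = €426.69; + 4 × €13.32 standing = €479.97
Electric: 18,697,760 BTU / 3412 = 5,480 kWh → × €0.101 = €553.48; + 4 × €12.81 standing = €604.72
Difference = |€479.97 − €604.72| = €124.75

€124.75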